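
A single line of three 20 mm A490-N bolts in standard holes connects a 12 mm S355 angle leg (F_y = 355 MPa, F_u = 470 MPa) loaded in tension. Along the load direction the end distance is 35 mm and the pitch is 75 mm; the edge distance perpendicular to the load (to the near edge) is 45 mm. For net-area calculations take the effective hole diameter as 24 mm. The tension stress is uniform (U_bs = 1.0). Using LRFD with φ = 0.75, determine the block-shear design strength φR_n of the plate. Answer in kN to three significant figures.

457 kN

Shear plane L_v = 35 + 2·75 = 185 mm; A_gv = 185 × 12 = 2220 mm².
A_nv = (185 − 2.5·24) × 12 = 1500 mm².
A_nt = (45 − 0.5·24) × 12 = 396 mm².
0.6 F_u A_nv = 423 kN; 0.6 F_y A_gv = 472.9 kN → shear rupture governs the shear term.
R_n = 423 + 1.0 × 470 × 396 / 1000 = 609.1 kN.
Design strength φR_n = 0.75 × 609.1 = 457 kN.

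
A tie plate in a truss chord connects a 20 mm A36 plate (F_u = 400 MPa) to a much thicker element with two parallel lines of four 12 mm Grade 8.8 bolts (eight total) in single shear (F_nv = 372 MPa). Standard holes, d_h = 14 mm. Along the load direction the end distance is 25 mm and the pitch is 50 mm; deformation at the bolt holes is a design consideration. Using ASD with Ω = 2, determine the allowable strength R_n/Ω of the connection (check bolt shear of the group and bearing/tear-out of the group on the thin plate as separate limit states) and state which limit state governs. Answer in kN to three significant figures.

168 kN (bolt shear governs)

Bolt shear: A_b = π·12²/4 = 113.1 mm²; R_n = 372 × 113.1 × 8 × 1 / 1000 = 336.6 kN → 336.6 / 2 = 168 kN.
Bearing (1.2 l_c t F_u ≤ 2.4 d t F_u): upper limit = 2.4·12·20·400 / 1000 = 230.4 kN.
  Edge l_c = 25 − 14/2 = 18 → r_n = 172.8 kN; interior l_c = 50 − 14 = 36 → r_n = 230.4 kN.
  R_n,bearing = 2·172.8 + 6·230.4 = 1728 kN → 1728 / 2 = 864 kN.
Bolt shear governs: 168 kN.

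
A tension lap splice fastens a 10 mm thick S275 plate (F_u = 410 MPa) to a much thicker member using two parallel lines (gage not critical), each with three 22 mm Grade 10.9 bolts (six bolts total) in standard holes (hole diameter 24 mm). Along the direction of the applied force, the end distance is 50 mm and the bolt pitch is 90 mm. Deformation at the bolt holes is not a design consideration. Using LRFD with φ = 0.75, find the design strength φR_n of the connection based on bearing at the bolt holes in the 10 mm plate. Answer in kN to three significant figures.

1160 kN

Per bolt r_n = 1.5 l_c t F_u ≤ 3.0 d t F_u; upper limit = 3.0 × 22 × 10 × 410 / 1000 = 270.6 kN.
Edge bolt: l_c = 50 − 24/2 = 38 mm → 1.5 × 38 × 10 × 410 / 1000 = 233.7 → r_n = 233.7 kN.
Interior bolts: l_c = 90 − 24 = 66 mm → 1.5 × 66 × 10 × 410 / 1000 = 405.9 → r_n = 270.6 kN.
R_n = 2 × 233.7 + 4 × 270.6 = 1550 kN.
Design strength φR_n = 0.75 × 1550 = 1160 kN.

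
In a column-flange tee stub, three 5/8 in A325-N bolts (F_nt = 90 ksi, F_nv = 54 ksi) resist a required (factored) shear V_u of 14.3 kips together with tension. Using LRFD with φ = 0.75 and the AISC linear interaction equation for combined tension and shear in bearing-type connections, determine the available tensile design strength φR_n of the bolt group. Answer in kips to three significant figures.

56.9 kips

A_b = π·0.625²/4 = 0.3068 in²; f_rv = 14.3 / (3 × 0.3068) = 15.54 ksi.
F'_nt = 1.3 F_nt − (F_nt / φF_nv) f_rv = 1.3·90 − (90/(0.75·54))·15.54 = 82.47 ksi, capped at F_nt → F'_nt = 82.47 ksi.
R_n = F'_nt · A_b · n = 82.47 × 0.3068 × 3 = 75.91 kips.
Design strength φR_n = 0.75 × 75.91 = 56.9 kips.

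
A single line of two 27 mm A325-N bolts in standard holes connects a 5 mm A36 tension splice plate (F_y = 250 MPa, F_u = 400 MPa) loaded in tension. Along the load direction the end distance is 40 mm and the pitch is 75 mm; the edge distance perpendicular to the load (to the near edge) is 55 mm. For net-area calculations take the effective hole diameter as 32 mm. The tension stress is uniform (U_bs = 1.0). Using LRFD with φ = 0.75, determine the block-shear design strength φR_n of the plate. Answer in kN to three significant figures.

Shear plane L_v = 40 + 1·75 = 115 mm; A_gv = 115 × 5 = 575 mm².
A_nv = (115 − 1.5·32) × 5 = 335 mm².
A_nt = (55 − 0.5·32) × 5 = 195 mm².
0.6 F_u A_nv = 80.4 kN; 0.6 F_y A_gv = 86.25 kN → shear rupture governs the shear term.
R_n = 80.4 + 1.0 × 400 × 195 / 1000 = 158.4 kN.
Design strength φR_n = 0.75 × 158.4 = 119 kN.

119 kN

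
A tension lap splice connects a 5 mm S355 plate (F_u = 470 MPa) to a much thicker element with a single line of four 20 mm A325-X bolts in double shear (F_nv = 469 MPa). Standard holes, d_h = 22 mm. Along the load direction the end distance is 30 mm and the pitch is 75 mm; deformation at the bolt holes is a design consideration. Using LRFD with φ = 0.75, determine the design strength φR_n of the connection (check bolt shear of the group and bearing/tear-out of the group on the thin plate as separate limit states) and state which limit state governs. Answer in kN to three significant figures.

294 kN (bearing governs)

Bolt shear: A_b = π·20²/4 = 314.2 mm²; R_n = 469 × 314.2 × 4 × 2 / 1000 = 1179 kN → 0.75 × 1179 = 884 kN.
Bearing (1.2 l_c t F_u ≤ 2.4 d t F_u): upper limit = 2.4·20·5·470 / 1000 = 112.8 kN.
  Edge l_c = 30 − 22/2 = 19 → r_n = 53.58 kN; interior l_c = 75 − 22 = 53 → r_n = 112.8 kN.
  R_n,bearing = 1·53.58 + 3·112.8 = 392 kN → 0.75 × 392 = 294 kN.
Bearing governs: 294 kN.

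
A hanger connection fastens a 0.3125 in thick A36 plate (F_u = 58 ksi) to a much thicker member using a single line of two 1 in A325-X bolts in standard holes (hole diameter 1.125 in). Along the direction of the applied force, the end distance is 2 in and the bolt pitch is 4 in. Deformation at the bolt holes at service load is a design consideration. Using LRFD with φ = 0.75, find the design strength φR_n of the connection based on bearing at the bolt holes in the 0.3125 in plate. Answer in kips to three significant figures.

Per bolt r_n = 1.2 l_c t F_u ≤ 2.4 d t F_u; upper limit = 2.4 × 1 × 0.3125 × 58 = 43.5 kips.
Edge bolt: l_c = 2 − 1.125/2 = 1.438 in → 1.2 × 1.438 × 0.3125 × 58 = 31.27 → r_n = 31.27 kips.
Interior bolts: l_c = 4 − 1.125 = 2.875 in → 1.2 × 2.875 × 0.3125 × 58 = 62.53 → r_n = 43.5 kips.
R_n = 1 × 31.27 + 1 × 43.5 = 74.77 kips.
Design strength φR_n = 0.75 × 74.77 = 56.1 kips.

56.1 kips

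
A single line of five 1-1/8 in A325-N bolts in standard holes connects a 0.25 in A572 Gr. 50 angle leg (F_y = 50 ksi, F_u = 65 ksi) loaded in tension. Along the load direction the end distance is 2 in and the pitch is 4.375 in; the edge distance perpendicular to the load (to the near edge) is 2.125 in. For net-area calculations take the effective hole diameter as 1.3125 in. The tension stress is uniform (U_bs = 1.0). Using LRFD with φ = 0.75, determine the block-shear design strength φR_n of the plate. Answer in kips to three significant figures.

117 kips

Shear plane L_v = 2 + 4·4.375 = 19.5 in; A_gv = 19.5 × 0.25 = 4.875 in².
A_nv = (19.5 − 4.5·1.3125) × 0.25 = 3.398 in².
A_nt = (2.125 − 0.5·1.3125) × 0.25 = 0.3672 in².
0.6 F_u A_nv = 132.5 kips; 0.6 F_y A_gv = 146.2 kips → shear rupture governs the shear term.
R_n = 132.5 + 1.0 × 65 × 0.3672 = 156.4 kips.
Design strength φR_n = 0.75 × 156.4 = 117 kips.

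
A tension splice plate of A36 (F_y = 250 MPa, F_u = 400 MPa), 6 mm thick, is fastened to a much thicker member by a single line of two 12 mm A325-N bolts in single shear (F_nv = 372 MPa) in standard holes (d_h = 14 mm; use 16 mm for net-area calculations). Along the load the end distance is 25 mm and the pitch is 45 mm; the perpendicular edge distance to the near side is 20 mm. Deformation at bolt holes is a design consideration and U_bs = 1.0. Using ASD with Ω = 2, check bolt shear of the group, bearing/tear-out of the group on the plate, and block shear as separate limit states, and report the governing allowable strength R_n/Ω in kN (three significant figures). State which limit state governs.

Bolt shear: A_b = π·12²/4 = 113.1 mm²; R_n = 372 × 113.1 × 2 × 1 / 1000 = 84.14 kN → 84.14 / 2 = 42.1 kN.
Bearing: edge l_c = 18, r_n = 51.84 kN; interior l_c = 31, r_n = 69.12 kN; R_n = 51.84 + 1·69.12 = 121 kN → 60.5 kN.
Block shear: A_gv = 420, A_nv = 276, A_nt = 72 mm²; R_n = min(0.6F_uA_nv, 0.6F_yA_gv) + U_bs·F_u·A_nt = 91.8 kN → 45.9 kN.
Bolt shear governs: 42.1 kN.

42.1 kN (bolt shear governs)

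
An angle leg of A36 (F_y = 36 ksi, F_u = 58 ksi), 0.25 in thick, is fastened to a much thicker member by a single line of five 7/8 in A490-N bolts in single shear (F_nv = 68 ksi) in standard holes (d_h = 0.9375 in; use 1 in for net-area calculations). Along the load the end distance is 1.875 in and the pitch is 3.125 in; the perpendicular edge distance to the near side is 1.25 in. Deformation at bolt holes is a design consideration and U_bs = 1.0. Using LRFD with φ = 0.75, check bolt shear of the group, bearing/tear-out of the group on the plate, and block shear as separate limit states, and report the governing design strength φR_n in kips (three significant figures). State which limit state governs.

66.4 kips (block shear governs)

Bolt shear: A_b = π·0.875²/4 = 0.6013 in²; R_n = 68 × 0.6013 × 5 × 1 = 204.4 kips → 0.75 × 204.4 = 153 kips.
Bearing: edge l_c = 1.406, r_n = 24.47 kips; interior l_c = 2.188, r_n = 30.45 kips; R_n = 24.47 + 4·30.45 = 146.3 kips → 110 kips.
Block shear: A_gv = 3.594, A_nv = 2.469, A_nt = 0.1875 in²; R_n = min(0.6F_uA_nv, 0.6F_yA_gv) + U_bs·F_u·A_nt = 88.5 kips → 66.4 kips.
Block shear governs: 66.4 kips.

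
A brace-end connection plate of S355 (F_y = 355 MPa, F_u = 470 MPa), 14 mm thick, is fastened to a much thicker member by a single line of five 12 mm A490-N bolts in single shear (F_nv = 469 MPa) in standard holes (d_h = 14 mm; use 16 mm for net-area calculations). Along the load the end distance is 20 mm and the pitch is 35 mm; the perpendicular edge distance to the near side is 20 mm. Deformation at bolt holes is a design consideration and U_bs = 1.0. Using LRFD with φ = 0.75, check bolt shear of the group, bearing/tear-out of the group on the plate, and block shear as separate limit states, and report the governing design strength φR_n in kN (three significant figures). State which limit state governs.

Bolt shear: A_b = π·12²/4 = 113.1 mm²; R_n = 469 × 113.1 × 5 × 1 / 1000 = 265.2 kN → 0.75 × 265.2 = 199 kN.
Bearing: edge l_c = 13, r_n = 102.6 kN; interior l_c = 21, r_n = 165.8 kN; R_n = 102.6 + 4·165.8 = 765.9 kN → 574 kN.
Block shear: A_gv = 2240, A_nv = 1232, A_nt = 168 mm²; R_n = min(0.6F_uA_nv, 0.6F_yA_gv) + U_bs·F_u·A_nt = 426.4 kN → 320 kN.
Bolt shear governs: 199 kN.

199 kN (bolt shear governs)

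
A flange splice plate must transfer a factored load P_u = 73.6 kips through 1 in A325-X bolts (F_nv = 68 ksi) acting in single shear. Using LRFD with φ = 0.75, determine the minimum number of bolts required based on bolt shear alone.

2 bolts

A_b = π·1²/4 = 0.7854 in².
Per-bolt design strength φR_n = 0.75 × 68 × 0.7854 × 1 = 40.06 kips.
n ≥ 73.6 / 40.06 = 1.837 → use 2 bolts.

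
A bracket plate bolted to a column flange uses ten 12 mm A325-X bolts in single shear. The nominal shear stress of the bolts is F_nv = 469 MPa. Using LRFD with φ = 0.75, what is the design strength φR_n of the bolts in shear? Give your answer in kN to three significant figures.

A_b = π × 12² / 4 = 113.1 mm².
R_n = F_nv · A_b · n · n_s = 469 × 113.1 × 10 × 1 / 1000 = 530.4 kN.
Design strength φR_n = 0.75 × 530.4 = 398 kN.

398 kN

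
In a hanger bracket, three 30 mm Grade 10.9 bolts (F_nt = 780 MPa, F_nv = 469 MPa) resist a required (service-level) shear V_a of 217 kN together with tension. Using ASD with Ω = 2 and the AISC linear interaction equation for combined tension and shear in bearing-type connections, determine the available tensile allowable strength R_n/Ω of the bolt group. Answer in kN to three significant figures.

A_b = π·30²/4 = 706.9 mm²; f_rv = 217 × 1000 / (3 × 706.9) = 102.3 MPa.
F'_nt = 1.3 F_nt − (Ω F_nt / F_nv) f_rv = 1.3·780 − (2·780/469)·102.3 = 673.6 MPa, capped at F_nt → F'_nt = 673.6 MPa.
R_n = F'_nt · A_b · n = 673.6 × 706.9 × 3 / 1000 = 1428 kN.
Allowable strength R_n/Ω = 1428 / 2 = 714 kN.

714 kN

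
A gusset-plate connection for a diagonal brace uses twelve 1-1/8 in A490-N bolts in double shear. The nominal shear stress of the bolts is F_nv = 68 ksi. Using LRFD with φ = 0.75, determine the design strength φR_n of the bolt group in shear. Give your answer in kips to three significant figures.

1220 kips

A_b = π × 1.125² / 4 = 0.994 in².
R_n = F_nv · A_b · n · n_s = 68 × 0.994 × 12 × 2 = 1622 kips.
Design strength φR_n = 0.75 × 1622 = 1220 kips.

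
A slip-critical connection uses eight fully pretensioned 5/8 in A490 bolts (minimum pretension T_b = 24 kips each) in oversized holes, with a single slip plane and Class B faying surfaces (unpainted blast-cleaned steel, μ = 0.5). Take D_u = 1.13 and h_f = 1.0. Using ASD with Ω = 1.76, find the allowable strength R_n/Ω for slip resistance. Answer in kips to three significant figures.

61.6 kips

R_n = μ · D_u · h_f · T_b · n_s · n_b = 0.5 × 1.13 × 1.0 × 24 × 1 × 8 = 108.5 kips.
Allowable strength R_n/Ω = 108.5 / 1.76 = 61.6 kips.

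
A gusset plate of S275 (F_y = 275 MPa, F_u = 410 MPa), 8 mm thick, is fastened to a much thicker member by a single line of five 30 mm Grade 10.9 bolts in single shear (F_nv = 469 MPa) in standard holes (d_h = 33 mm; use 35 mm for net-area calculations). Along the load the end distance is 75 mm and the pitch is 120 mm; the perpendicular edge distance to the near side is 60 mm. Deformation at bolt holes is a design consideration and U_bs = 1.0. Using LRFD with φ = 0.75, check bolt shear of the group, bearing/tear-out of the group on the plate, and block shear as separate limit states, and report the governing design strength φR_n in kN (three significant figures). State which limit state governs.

Bolt shear: A_b = π·30²/4 = 706.9 mm²; R_n = 469 × 706.9 × 5 × 1 / 1000 = 1658 kN → 0.75 × 1658 = 1240 kN.
Bearing: edge l_c = 58.5, r_n = 230.3 kN; interior l_c = 87, r_n = 236.2 kN; R_n = 230.3 + 4·236.2 = 1175 kN → 881 kN.
Block shear: A_gv = 4440, A_nv = 3180, A_nt = 340 mm²; R_n = min(0.6F_uA_nv, 0.6F_yA_gv) + U_bs·F_u·A_nt = 872 kN → 654 kN.
Block shear governs: 654 kN.

654 kN (block shear governs)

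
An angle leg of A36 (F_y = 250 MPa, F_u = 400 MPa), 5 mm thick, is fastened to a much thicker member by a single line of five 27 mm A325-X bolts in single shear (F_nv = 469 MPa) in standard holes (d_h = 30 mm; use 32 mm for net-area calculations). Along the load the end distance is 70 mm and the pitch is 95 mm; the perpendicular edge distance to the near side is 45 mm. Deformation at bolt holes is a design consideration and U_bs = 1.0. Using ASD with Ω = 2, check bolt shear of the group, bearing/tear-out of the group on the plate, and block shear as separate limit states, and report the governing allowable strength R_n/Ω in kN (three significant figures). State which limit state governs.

Bolt shear: A_b = π·27²/4 = 572.6 mm²; R_n = 469 × 572.6 × 5 × 1 / 1000 = 1343 kN → 1343 / 2 = 671 kN.
Bearing: edge l_c = 55, r_n = 129.6 kN; interior l_c = 65, r_n = 129.6 kN; R_n = 129.6 + 4·129.6 = 648 kN → 324 kN.
Block shear: A_gv = 2250, A_nv = 1530, A_nt = 145 mm²; R_n = min(0.6F_uA_nv, 0.6F_yA_gv) + U_bs·F_u·A_nt = 395.5 kN → 198 kN.
Block shear governs: 198 kN.

198 kN (block shear governs)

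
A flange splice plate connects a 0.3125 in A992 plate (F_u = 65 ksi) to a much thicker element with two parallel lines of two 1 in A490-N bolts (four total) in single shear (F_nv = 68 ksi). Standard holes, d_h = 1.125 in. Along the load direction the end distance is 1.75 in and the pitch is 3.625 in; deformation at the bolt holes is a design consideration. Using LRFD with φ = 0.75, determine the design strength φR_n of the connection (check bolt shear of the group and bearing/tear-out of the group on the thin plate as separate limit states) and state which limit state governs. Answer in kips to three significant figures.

Bolt shear: A_b = π·1²/4 = 0.7854 in²; R_n = 68 × 0.7854 × 4 × 1 = 213.6 kips → 0.75 × 213.6 = 160 kips.
Bearing (1.2 l_c t F_u ≤ 2.4 d t F_u): upper limit = 2.4·1·0.3125·65 = 48.75 kips.
  Edge l_c = 1.75 − 1.125/2 = 1.188 → r_n = 28.95 kips; interior l_c = 3.625 − 1.125 = 2.5 → r_n = 48.75 kips.
  R_n,bearing = 2·28.95 + 2·48.75 = 155.4 kips → 0.75 × 155.4 = 117 kips.
Bearing governs: 117 kips.

117 kips (bearing governs)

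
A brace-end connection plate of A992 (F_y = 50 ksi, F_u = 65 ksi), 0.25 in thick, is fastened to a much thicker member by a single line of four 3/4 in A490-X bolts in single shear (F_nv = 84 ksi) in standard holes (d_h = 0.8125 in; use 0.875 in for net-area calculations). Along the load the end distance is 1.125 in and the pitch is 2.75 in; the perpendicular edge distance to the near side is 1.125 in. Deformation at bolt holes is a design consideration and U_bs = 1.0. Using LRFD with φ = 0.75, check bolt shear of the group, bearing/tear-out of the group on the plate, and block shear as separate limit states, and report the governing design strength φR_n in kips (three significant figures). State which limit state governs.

Bolt shear: A_b = π·0.75²/4 = 0.4418 in²; R_n = 84 × 0.4418 × 4 × 1 = 148.4 kips → 0.75 × 148.4 = 111 kips.
Bearing: edge l_c = 0.7188, r_n = 14.02 kips; interior l_c = 1.938, r_n = 29.25 kips; R_n = 14.02 + 3·29.25 = 101.8 kips → 76.3 kips.
Block shear: A_gv = 2.344, A_nv = 1.578, A_nt = 0.1719 in²; R_n = min(0.6F_uA_nv, 0.6F_yA_gv) + U_bs·F_u·A_nt = 72.72 kips → 54.5 kips.
Block shear governs: 54.5 kips.

54.5 kips (block shear governs)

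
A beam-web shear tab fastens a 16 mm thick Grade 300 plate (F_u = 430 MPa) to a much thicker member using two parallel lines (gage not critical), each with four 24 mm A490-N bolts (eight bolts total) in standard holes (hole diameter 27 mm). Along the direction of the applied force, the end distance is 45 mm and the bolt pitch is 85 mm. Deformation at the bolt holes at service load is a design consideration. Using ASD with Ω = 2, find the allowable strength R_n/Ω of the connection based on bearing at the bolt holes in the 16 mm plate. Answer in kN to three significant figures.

Per bolt r_n = 1.2 l_c t F_u ≤ 2.4 d t F_u; upper limit = 2.4 × 24 × 16 × 430 / 1000 = 396.3 kN.
Edge bolt: l_c = 45 − 27/2 = 31.5 mm → 1.2 × 31.5 × 16 × 430 / 1000 = 260.1 → r_n = 260.1 kN.
Interior bolts: l_c = 85 − 27 = 58 mm → 1.2 × 58 × 16 × 430 / 1000 = 478.8 → r_n = 396.3 kN.
R_n = 2 × 260.1 + 6 × 396.3 = 2898 kN.
Allowable strength R_n/Ω = 2898 / 2 = 1450 kN.

1450 kN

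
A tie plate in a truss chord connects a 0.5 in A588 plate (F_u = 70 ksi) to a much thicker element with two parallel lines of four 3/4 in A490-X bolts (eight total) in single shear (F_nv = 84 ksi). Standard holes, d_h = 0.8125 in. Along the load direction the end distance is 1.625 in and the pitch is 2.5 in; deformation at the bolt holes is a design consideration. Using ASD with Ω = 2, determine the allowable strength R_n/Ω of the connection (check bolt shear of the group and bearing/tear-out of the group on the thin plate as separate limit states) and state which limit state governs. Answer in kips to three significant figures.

Bolt shear: A_b = π·0.75²/4 = 0.4418 in²; R_n = 84 × 0.4418 × 8 × 1 = 296.9 kips → 296.9 / 2 = 148 kips.
Bearing (1.2 l_c t F_u ≤ 2.4 d t F_u): upper limit = 2.4·0.75·0.5·70 = 63 kips.
  Edge l_c = 1.625 − 0.8125/2 = 1.219 → r_n = 51.19 kips; interior l_c = 2.5 − 0.8125 = 1.688 → r_n = 63 kips.
  R_n,bearing = 2·51.19 + 6·63 = 480.4 kips → 480.4 / 2 = 240 kips.
Bolt shear governs: 148 kips.

148 kips (bolt shear governs)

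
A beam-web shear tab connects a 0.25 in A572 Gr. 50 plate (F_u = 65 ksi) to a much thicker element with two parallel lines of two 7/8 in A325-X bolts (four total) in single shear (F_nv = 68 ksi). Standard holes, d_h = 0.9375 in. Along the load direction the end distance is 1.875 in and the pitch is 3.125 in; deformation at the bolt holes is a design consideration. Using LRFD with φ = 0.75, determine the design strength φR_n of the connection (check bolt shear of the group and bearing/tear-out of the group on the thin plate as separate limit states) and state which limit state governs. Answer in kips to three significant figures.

92.3 kips (bearing governs)

Bolt shear: A_b = π·0.875²/4 = 0.6013 in²; R_n = 68 × 0.6013 × 4 × 1 = 163.6 kips → 0.75 × 163.6 = 123 kips.
Bearing (1.2 l_c t F_u ≤ 2.4 d t F_u): upper limit = 2.4·0.875·0.25·65 = 34.12 kips.
  Edge l_c = 1.875 − 0.9375/2 = 1.406 → r_n = 27.42 kips; interior l_c = 3.125 − 0.9375 = 2.188 → r_n = 34.12 kips.
  R_n,bearing = 2·27.42 + 2·34.12 = 123.1 kips → 0.75 × 123.1 = 92.3 kips.
Bearing governs: 92.3 kips.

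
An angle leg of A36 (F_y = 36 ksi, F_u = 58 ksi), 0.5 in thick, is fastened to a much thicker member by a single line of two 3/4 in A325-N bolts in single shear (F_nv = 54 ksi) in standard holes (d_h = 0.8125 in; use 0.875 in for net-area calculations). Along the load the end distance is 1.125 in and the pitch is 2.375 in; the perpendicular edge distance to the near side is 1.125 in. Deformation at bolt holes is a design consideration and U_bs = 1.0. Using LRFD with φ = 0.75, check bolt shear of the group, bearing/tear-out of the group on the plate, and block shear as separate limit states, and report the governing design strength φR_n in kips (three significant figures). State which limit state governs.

Bolt shear: A_b = π·0.75²/4 = 0.4418 in²; R_n = 54 × 0.4418 × 2 × 1 = 47.71 kips → 0.75 × 47.71 = 35.8 kips.
Bearing: edge l_c = 0.7188, r_n = 25.01 kips; interior l_c = 1.562, r_n = 52.2 kips; R_n = 25.01 + 1·52.2 = 77.21 kips → 57.9 kips.
Block shear: A_gv = 1.75, A_nv = 1.094, A_nt = 0.3438 in²; R_n = min(0.6F_uA_nv, 0.6F_yA_gv) + U_bs·F_u·A_nt = 57.74 kips → 43.3 kips.
Bolt shear governs: 35.8 kips.

35.8 kips (bolt shear governs)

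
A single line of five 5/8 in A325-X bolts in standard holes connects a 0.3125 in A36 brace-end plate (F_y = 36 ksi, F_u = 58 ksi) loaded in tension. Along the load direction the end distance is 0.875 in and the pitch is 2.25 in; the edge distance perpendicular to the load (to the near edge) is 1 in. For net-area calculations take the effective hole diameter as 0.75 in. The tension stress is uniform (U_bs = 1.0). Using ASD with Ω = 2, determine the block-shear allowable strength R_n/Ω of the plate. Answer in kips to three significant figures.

Shear plane L_v = 0.875 + 4·2.25 = 9.875 in; A_gv = 9.875 × 0.3125 = 3.086 in².
A_nv = (9.875 − 4.5·0.75) × 0.3125 = 2.031 in².
A_nt = (1 − 0.5·0.75) × 0.3125 = 0.1953 in².
0.6 F_u A_nv = 70.69 kips; 0.6 F_y A_gv = 66.66 kips → shear yielding governs the shear term.
R_n = 66.66 + 1.0 × 58 × 0.1953 = 77.98 kips.
Allowable strength R_n/Ω = 77.98 / 2 = 39 kips.

39 kips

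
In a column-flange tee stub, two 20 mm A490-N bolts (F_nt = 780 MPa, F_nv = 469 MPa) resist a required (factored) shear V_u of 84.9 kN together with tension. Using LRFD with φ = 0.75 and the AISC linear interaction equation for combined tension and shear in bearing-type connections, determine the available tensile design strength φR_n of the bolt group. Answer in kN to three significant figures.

A_b = π·20²/4 = 314.2 mm²; f_rv = 84.9 × 1000 / (2 × 314.2) = 135.1 MPa.
F'_nt = 1.3 F_nt − (F_nt / φF_nv) f_rv = 1.3·780 − (780/(0.75·469))·135.1 = 714.4 MPa, capped at F_nt → F'_nt = 714.4 MPa.
R_n = F'_nt · A_b · n = 714.4 × 314.2 × 2 / 1000 = 448.9 kN.
Design strength φR_n = 0.75 × 448.9 = 337 kN.

337 kN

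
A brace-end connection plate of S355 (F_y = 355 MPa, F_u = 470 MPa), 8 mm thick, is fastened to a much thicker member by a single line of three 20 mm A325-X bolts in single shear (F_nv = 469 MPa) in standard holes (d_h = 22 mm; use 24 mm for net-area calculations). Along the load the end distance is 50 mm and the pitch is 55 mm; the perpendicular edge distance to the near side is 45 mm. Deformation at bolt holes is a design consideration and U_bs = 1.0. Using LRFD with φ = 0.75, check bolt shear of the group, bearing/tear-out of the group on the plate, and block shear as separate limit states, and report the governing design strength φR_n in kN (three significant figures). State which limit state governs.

262 kN (block shear governs)

Bolt shear: A_b = π·20²/4 = 314.2 mm²; R_n = 469 × 314.2 × 3 × 1 / 1000 = 442 kN → 0.75 × 442 = 332 kN.
Bearing: edge l_c = 39, r_n = 176 kN; interior l_c = 33, r_n = 148.9 kN; R_n = 176 + 2·148.9 = 473.8 kN → 355 kN.
Block shear: A_gv = 1280, A_nv = 800, A_nt = 264 mm²; R_n = min(0.6F_uA_nv, 0.6F_yA_gv) + U_bs·F_u·A_nt = 349.7 kN → 262 kN.
Block shear governs: 262 kN.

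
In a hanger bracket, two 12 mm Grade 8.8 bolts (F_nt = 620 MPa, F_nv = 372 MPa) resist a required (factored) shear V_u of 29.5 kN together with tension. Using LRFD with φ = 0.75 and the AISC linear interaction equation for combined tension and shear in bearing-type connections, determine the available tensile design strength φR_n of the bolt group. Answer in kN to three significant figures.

A_b = π·12²/4 = 113.1 mm²; f_rv = 29.5 × 1000 / (2 × 113.1) = 130.4 MPa.
F'_nt = 1.3 F_nt − (F_nt / φF_nv) f_rv = 1.3·620 − (620/(0.75·372))·130.4 = 516.2 MPa, capped at F_nt → F'_nt = 516.2 MPa.
R_n = F'_nt · A_b · n = 516.2 × 113.1 × 2 / 1000 = 116.8 kN.
Design strength φR_n = 0.75 × 116.8 = 87.6 kN.

87.6 kN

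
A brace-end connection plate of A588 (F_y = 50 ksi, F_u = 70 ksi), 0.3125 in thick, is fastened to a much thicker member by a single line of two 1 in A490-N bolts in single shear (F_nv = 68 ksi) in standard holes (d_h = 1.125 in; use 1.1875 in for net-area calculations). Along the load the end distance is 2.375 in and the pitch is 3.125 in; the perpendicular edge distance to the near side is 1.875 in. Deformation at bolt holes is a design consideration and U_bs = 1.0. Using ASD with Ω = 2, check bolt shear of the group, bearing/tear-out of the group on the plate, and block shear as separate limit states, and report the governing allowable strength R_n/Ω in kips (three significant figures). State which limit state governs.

38.4 kips (block shear governs)

Bolt shear: A_b = π·1²/4 = 0.7854 in²; R_n = 68 × 0.7854 × 2 × 1 = 106.8 kips → 106.8 / 2 = 53.4 kips.
Bearing: edge l_c = 1.812, r_n = 47.58 kips; interior l_c = 2, r_n = 52.5 kips; R_n = 47.58 + 1·52.5 = 100.1 kips → 50 kips.
Block shear: A_gv = 1.719, A_nv = 1.162, A_nt = 0.4004 in²; R_n = min(0.6F_uA_nv, 0.6F_yA_gv) + U_bs·F_u·A_nt = 76.84 kips → 38.4 kips.
Block shear governs: 38.4 kips.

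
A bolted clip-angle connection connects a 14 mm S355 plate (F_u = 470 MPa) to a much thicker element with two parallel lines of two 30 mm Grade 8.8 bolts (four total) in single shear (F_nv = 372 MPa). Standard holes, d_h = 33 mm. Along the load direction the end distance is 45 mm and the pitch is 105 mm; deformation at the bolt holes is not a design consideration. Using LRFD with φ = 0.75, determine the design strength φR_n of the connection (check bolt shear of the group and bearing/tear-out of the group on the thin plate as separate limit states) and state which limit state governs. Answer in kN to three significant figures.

789 kN (bolt shear governs)

Bolt shear: A_b = π·30²/4 = 706.9 mm²; R_n = 372 × 706.9 × 4 × 1 / 1000 = 1052 kN → 0.75 × 1052 = 789 kN.
Bearing (1.5 l_c t F_u ≤ 3.0 d t F_u): upper limit = 3.0·30·14·470 / 1000 = 592.2 kN.
  Edge l_c = 45 − 33/2 = 28.5 → r_n = 281.3 kN; interior l_c = 105 − 33 = 72 → r_n = 592.2 kN.
  R_n,bearing = 2·281.3 + 2·592.2 = 1747 kN → 0.75 × 1747 = 1310 kN.
Bolt shear governs: 789 kN.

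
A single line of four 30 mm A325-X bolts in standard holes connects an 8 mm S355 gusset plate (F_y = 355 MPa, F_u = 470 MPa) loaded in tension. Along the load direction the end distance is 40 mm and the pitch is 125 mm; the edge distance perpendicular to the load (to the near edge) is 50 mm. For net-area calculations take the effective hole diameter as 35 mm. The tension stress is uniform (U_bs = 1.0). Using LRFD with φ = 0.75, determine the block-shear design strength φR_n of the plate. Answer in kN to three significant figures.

587 kN

Shear plane L_v = 40 + 3·125 = 415 mm; A_gv = 415 × 8 = 3320 mm².
A_nv = (415 − 3.5·35) × 8 = 2340 mm².
A_nt = (50 − 0.5·35) × 8 = 260 mm².
0.6 F_u A_nv = 659.9 kN; 0.6 F_y A_gv = 707.2 kN → shear rupture governs the shear term.
R_n = 659.9 + 1.0 × 470 × 260 / 1000 = 782.1 kN.
Design strength φR_n = 0.75 × 782.1 = 587 kN.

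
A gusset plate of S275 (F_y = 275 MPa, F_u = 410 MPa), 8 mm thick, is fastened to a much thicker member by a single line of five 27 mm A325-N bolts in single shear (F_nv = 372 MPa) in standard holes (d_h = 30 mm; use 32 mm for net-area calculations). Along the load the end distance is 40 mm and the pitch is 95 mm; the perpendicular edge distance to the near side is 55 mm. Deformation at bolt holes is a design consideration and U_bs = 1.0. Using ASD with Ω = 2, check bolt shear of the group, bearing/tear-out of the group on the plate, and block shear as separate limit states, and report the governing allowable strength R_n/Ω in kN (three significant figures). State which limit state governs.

336 kN (block shear governs)

Bolt shear: A_b = π·27²/4 = 572.6 mm²; R_n = 372 × 572.6 × 5 × 1 / 1000 = 1065 kN → 1065 / 2 = 532 kN.
Bearing: edge l_c = 25, r_n = 98.4 kN; interior l_c = 65, r_n = 212.5 kN; R_n = 98.4 + 4·212.5 = 948.6 kN → 474 kN.
Block shear: A_gv = 3360, A_nv = 2208, A_nt = 312 mm²; R_n = min(0.6F_uA_nv, 0.6F_yA_gv) + U_bs·F_u·A_nt = 671.1 kN → 336 kN.
Block shear governs: 336 kN.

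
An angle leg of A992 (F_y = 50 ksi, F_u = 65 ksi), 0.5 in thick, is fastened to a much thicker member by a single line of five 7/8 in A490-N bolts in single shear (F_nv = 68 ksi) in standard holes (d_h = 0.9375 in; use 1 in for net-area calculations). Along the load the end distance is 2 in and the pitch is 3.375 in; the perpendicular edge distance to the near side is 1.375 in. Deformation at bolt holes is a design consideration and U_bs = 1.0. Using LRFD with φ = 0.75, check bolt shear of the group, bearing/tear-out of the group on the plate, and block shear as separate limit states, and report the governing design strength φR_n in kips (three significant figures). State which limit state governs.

153 kips (bolt shear governs)

Bolt shear: A_b = π·0.875²/4 = 0.6013 in²; R_n = 68 × 0.6013 × 5 × 1 = 204.4 kips → 0.75 × 204.4 = 153 kips.
Bearing: edge l_c = 1.531, r_n = 59.72 kips; interior l_c = 2.438, r_n = 68.25 kips; R_n = 59.72 + 4·68.25 = 332.7 kips → 250 kips.
Block shear: A_gv = 7.75, A_nv = 5.5, A_nt = 0.4375 in²; R_n = min(0.6F_uA_nv, 0.6F_yA_gv) + U_bs·F_u·A_nt = 242.9 kips → 182 kips.
Bolt shear governs: 153 kips.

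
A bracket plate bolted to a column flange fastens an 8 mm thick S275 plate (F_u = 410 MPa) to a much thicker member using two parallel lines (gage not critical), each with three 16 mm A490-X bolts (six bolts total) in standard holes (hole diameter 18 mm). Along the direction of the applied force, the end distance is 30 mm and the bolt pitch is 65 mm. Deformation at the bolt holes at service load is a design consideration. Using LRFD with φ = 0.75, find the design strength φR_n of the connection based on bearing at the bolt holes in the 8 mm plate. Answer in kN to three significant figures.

Per bolt r_n = 1.2 l_c t F_u ≤ 2.4 d t F_u; upper limit = 2.4 × 16 × 8 × 410 / 1000 = 126 kN.
Edge bolt: l_c = 30 − 18/2 = 21 mm → 1.2 × 21 × 8 × 410 / 1000 = 82.66 → r_n = 82.66 kN.
Interior bolts: l_c = 65 − 18 = 47 mm → 1.2 × 47 × 8 × 410 / 1000 = 185 → r_n = 126 kN.
R_n = 2 × 82.66 + 4 × 126 = 669.1 kN.
Design strength φR_n = 0.75 × 669.1 = 502 kN.

502 kN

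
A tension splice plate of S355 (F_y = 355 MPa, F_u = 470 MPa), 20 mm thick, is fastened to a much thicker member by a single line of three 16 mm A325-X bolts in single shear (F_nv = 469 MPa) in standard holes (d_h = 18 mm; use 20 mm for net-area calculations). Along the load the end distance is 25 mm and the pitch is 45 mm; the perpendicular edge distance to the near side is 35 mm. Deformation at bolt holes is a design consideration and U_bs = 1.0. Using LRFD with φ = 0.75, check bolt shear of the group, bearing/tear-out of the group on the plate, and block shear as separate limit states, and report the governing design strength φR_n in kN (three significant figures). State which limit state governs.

212 kN (bolt shear governs)

Bolt shear: A_b = π·16²/4 = 201.1 mm²; R_n = 469 × 201.1 × 3 × 1 / 1000 = 282.9 kN → 0.75 × 282.9 = 212 kN.
Bearing: edge l_c = 16, r_n = 180.5 kN; interior l_c = 27, r_n = 304.6 kN; R_n = 180.5 + 2·304.6 = 789.6 kN → 592 kN.
Block shear: A_gv = 2300, A_nv = 1300, A_nt = 500 mm²; R_n = min(0.6F_uA_nv, 0.6F_yA_gv) + U_bs·F_u·A_nt = 601.6 kN → 451 kN.
Bolt shear governs: 212 kN.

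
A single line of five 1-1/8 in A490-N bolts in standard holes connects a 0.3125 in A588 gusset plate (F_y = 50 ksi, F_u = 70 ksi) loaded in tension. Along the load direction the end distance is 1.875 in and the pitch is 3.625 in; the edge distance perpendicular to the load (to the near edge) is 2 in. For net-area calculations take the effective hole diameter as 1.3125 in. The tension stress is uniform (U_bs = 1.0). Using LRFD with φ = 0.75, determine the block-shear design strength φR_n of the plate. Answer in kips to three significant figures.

125 kips

Shear plane L_v = 1.875 + 4·3.625 = 16.38 in; A_gv = 16.38 × 0.3125 = 5.117 in².
A_nv = (16.38 − 4.5·1.3125) × 0.3125 = 3.271 in².
A_nt = (2 − 0.5·1.3125) × 0.3125 = 0.4199 in².
0.6 F_u A_nv = 137.4 kips; 0.6 F_y A_gv = 153.5 kips → shear rupture governs the shear term.
R_n = 137.4 + 1.0 × 70 × 0.4199 = 166.8 kips.
Design strength φR_n = 0.75 × 166.8 = 125 kips.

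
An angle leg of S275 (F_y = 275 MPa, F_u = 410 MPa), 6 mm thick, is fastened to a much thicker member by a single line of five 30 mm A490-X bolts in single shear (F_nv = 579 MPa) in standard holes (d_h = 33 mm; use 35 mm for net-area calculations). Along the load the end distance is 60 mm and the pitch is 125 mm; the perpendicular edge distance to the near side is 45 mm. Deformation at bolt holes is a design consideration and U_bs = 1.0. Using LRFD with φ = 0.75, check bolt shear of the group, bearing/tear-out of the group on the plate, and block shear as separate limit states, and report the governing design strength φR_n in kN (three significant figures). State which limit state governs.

Bolt shear: A_b = π·30²/4 = 706.9 mm²; R_n = 579 × 706.9 × 5 × 1 / 1000 = 2046 kN → 0.75 × 2046 = 1530 kN.
Bearing: edge l_c = 43.5, r_n = 128.4 kN; interior l_c = 92, r_n = 177.1 kN; R_n = 128.4 + 4·177.1 = 836.9 kN → 628 kN.
Block shear: A_gv = 3360, A_nv = 2415, A_nt = 165 mm²; R_n = min(0.6F_uA_nv, 0.6F_yA_gv) + U_bs·F_u·A_nt = 622.1 kN → 467 kN.
Block shear governs: 467 kN.

467 kN (block shear governs)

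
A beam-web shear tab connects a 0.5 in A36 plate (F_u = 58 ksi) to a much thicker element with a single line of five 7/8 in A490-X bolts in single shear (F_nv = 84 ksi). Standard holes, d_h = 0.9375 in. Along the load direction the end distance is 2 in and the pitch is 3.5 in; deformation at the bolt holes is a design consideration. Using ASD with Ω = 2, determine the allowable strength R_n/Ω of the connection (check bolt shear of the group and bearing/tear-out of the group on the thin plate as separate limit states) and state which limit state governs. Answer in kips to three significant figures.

126 kips (bolt shear governs)

Bolt shear: A_b = π·0.875²/4 = 0.6013 in²; R_n = 84 × 0.6013 × 5 × 1 = 252.6 kips → 252.6 / 2 = 126 kips.
Bearing (1.2 l_c t F_u ≤ 2.4 d t F_u): upper limit = 2.4·0.875·0.5·58 = 60.9 kips.
  Edge l_c = 2 − 0.9375/2 = 1.531 → r_n = 53.29 kips; interior l_c = 3.5 − 0.9375 = 2.562 → r_n = 60.9 kips.
  R_n,bearing = 1·53.29 + 4·60.9 = 296.9 kips → 296.9 / 2 = 148 kips.
Bolt shear governs: 126 kips.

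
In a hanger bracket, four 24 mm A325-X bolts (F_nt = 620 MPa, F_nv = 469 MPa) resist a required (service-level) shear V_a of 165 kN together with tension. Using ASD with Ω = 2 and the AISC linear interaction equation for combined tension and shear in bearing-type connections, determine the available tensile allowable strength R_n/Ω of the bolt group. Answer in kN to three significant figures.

A_b = π·24²/4 = 452.4 mm²; f_rv = 165 × 1000 / (4 × 452.4) = 91.18 MPa.
F'_nt = 1.3 F_nt − (Ω F_nt / F_nv) f_rv = 1.3·620 − (2·620/469)·91.18 = 564.9 MPa, capped at F_nt → F'_nt = 564.9 MPa.
R_n = F'_nt · A_b · n = 564.9 × 452.4 × 4 / 1000 = 1022 kN.
Allowable strength R_n/Ω = 1022 / 2 = 511 kN.

511 kN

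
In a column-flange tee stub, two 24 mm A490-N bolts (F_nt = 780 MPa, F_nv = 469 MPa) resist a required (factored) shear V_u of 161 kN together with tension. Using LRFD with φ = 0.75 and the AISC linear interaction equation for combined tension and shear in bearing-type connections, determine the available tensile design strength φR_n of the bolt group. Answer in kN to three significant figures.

A_b = π·24²/4 = 452.4 mm²; f_rv = 161 × 1000 / (2 × 452.4) = 177.9 MPa.
F'_nt = 1.3 F_nt − (F_nt / φF_nv) f_rv = 1.3·780 − (780/(0.75·469))·177.9 = 619.4 MPa, capped at F_nt → F'_nt = 619.4 MPa.
R_n = F'_nt · A_b · n = 619.4 × 452.4 × 2 / 1000 = 560.4 kN.
Design strength φR_n = 0.75 × 560.4 = 420 kN.

420 kN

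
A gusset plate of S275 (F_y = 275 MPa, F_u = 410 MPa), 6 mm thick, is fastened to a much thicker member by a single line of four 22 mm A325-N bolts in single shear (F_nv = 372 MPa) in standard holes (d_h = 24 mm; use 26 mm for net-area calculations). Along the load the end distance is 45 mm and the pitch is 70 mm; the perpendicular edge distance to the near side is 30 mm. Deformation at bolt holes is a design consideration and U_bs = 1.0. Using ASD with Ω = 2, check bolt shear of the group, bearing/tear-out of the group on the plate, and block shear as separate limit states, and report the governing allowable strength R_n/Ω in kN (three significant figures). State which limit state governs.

Bolt shear: A_b = π·22²/4 = 380.1 mm²; R_n = 372 × 380.1 × 4 × 1 / 1000 = 565.6 kN → 565.6 / 2 = 283 kN.
Bearing: edge l_c = 33, r_n = 97.42 kN; interior l_c = 46, r_n = 129.9 kN; R_n = 97.42 + 3·129.9 = 487.1 kN → 244 kN.
Block shear: A_gv = 1530, A_nv = 984, A_nt = 102 mm²; R_n = min(0.6F_uA_nv, 0.6F_yA_gv) + U_bs·F_u·A_nt = 283.9 kN → 142 kN.
Block shear governs: 142 kN.

142 kN (block shear governs)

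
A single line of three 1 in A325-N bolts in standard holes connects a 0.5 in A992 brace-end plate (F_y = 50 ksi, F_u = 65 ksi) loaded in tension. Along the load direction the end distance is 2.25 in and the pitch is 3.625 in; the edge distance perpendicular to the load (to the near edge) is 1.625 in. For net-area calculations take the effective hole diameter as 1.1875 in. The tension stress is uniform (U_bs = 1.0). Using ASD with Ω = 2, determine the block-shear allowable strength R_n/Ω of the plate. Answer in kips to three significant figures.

80.4 kips

Shear plane L_v = 2.25 + 2·3.625 = 9.5 in; A_gv = 9.5 × 0.5 = 4.75 in².
A_nv = (9.5 − 2.5·1.1875) × 0.5 = 3.266 in².
A_nt = (1.625 − 0.5·1.1875) × 0.5 = 0.5156 in².
0.6 F_u A_nv = 127.4 kips; 0.6 F_y A_gv = 142.5 kips → shear rupture governs the shear term.
R_n = 127.4 + 1.0 × 65 × 0.5156 = 160.9 kips.
Allowable strength R_n/Ω = 160.9 / 2 = 80.4 kips.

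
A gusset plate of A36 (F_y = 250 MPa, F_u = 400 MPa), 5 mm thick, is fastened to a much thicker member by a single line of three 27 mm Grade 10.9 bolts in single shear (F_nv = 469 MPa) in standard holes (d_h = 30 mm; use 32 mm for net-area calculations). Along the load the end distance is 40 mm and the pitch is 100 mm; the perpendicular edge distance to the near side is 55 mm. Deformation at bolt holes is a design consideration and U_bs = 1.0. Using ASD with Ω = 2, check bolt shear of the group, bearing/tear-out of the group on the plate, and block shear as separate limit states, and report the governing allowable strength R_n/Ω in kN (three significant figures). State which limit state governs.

129 kN (block shear governs)

Bolt shear: A_b = π·27²/4 = 572.6 mm²; R_n = 469 × 572.6 × 3 × 1 / 1000 = 805.6 kN → 805.6 / 2 = 403 kN.
Bearing: edge l_c = 25, r_n = 60 kN; interior l_c = 70, r_n = 129.6 kN; R_n = 60 + 2·129.6 = 319.2 kN → 160 kN.
Block shear: A_gv = 1200, A_nv = 800, A_nt = 195 mm²; R_n = min(0.6F_uA_nv, 0.6F_yA_gv) + U_bs·F_u·A_nt = 258 kN → 129 kN.
Block shear governs: 129 kN.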